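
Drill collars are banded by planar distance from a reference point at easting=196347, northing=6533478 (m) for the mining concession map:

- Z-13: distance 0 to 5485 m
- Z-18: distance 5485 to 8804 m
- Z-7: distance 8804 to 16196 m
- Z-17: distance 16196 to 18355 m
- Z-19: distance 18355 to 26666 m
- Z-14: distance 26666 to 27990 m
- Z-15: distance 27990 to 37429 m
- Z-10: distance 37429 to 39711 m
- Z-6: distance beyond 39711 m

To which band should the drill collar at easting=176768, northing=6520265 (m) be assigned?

Z-19

Distance = √((176768−196347)² + (6520265−6533478)²) = √(383337241.000 + 174583369.000) = 23620.343 m.
18355 ≤ 23620.343 < 26666 → Z-19.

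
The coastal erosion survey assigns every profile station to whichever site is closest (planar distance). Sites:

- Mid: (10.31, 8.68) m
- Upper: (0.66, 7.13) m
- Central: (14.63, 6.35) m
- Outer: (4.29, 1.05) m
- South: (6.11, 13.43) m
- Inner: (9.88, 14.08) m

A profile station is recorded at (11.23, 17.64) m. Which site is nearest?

Squared distances to each site:
Mid: 81.128; Upper: 222.185; Central: 139.024; Outer: 323.392; South: 43.939; Inner: 14.496.
Minimum at Inner.

Inner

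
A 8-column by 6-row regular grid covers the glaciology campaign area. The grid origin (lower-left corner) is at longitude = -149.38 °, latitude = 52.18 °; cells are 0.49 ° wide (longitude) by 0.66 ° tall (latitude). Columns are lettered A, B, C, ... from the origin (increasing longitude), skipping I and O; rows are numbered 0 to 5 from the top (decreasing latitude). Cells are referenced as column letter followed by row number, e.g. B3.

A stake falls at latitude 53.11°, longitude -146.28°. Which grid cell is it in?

G4

Column index: ⌊(-146.28 − -149.38) / 0.49⌋ = ⌊6.327⌋ = 6 → column G
Row offset from origin: ⌊(53.11 − 52.18) / 0.66⌋ = ⌊1.409⌋ = 1 → row 4 (counted from top)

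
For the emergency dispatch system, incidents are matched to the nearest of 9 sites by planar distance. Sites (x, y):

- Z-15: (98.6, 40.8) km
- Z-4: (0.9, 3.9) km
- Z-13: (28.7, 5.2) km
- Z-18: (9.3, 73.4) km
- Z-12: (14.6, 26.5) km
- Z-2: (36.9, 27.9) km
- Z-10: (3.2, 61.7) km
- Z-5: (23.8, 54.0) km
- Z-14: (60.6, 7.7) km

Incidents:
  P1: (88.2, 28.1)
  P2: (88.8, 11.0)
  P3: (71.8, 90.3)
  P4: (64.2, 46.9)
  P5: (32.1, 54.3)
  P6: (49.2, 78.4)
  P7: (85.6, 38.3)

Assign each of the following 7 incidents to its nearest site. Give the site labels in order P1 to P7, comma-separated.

Z-15, Z-14, Z-15, Z-2, Z-5, Z-5, Z-15

P1 → Z-15 (d²=269.45)
P2 → Z-14 (d²=806.13)
P3 → Z-15 (d²=3168.49)
P4 → Z-2 (d²=1106.29)
P5 → Z-5 (d²=68.98)
P6 → Z-5 (d²=1240.52)
P7 → Z-15 (d²=175.25)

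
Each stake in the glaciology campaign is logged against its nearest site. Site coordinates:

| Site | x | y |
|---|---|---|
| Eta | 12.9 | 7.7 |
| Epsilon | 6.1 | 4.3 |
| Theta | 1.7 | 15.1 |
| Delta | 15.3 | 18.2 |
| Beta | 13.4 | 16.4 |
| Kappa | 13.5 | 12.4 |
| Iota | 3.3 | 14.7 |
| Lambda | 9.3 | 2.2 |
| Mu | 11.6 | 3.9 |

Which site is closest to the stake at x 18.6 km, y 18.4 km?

Squared distances to each site:
Eta: 146.980; Epsilon: 355.060; Theta: 296.500; Delta: 10.930; Beta: 31.040; Kappa: 62.010; Iota: 247.780; Lambda: 348.930; Mu: 259.250.
Minimum at Delta.

Delta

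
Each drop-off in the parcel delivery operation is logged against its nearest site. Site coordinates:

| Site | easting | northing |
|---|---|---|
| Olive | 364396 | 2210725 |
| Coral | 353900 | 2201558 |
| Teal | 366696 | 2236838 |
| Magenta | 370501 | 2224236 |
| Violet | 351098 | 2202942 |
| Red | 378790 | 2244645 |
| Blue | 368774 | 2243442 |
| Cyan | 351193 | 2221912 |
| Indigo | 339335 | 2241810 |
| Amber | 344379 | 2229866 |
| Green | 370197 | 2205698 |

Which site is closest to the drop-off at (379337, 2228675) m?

Magenta

Squared distances to each site:
Olive: 545435981.000; Coral: 1382372658.000; Teal: 226429450.000; Magenta: 97779617.000; Violet: 1459628410.000; Red: 255340109.000; Blue: 329641258.000; Cyan: 837822905.000; Indigo: 1772688229.000; Amber: 1223480245.000; Green: 611482129.000.
Minimum at Magenta.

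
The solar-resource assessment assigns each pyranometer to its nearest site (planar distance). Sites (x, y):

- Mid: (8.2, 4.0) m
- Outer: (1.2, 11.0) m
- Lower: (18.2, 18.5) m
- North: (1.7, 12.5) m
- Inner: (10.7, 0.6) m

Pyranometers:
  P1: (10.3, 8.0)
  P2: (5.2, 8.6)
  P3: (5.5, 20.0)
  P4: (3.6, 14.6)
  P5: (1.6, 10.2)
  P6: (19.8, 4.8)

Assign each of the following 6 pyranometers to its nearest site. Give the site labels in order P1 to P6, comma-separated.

P1 → Mid (d²=20.41)
P2 → Outer (d²=21.76)
P3 → North (d²=70.69)
P4 → North (d²=8.02)
P5 → Outer (d²=0.80)
P6 → Inner (d²=100.45)

Mid, Outer, North, North, Outer, Inner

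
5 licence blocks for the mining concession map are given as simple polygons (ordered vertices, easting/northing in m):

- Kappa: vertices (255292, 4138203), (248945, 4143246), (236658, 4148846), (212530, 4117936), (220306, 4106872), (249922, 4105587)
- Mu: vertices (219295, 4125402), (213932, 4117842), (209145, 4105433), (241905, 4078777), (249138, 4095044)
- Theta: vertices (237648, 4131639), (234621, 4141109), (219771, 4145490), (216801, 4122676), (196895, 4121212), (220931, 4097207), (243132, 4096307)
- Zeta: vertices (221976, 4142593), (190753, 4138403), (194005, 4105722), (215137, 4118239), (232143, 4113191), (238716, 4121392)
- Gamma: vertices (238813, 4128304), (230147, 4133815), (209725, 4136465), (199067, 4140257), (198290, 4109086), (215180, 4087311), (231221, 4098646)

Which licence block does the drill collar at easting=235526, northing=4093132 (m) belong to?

Cast a ray rightward from (235526, 4093132). For each polygon, the edges (by vertex number in listed order) whose endpoints lie on opposite sides of northing = 4093132, where each meets that height, and whether that is right or left of the point:
Kappa: no edge straddles that height → 0 crossings.
Mu: 3–4 at easting≈224262.8 (left), 4–5 at easting≈248287.8 (right) → 1 crossing.
Theta: no edge straddles that height → 0 crossings.
Zeta: no edge straddles that height → 0 crossings.
Gamma: 5–6 at easting≈210664.9 (left), 6–7 at easting≈223417.7 (left) → 0 crossings.
Only Mu has an odd count, so the point is inside Mu.

Mu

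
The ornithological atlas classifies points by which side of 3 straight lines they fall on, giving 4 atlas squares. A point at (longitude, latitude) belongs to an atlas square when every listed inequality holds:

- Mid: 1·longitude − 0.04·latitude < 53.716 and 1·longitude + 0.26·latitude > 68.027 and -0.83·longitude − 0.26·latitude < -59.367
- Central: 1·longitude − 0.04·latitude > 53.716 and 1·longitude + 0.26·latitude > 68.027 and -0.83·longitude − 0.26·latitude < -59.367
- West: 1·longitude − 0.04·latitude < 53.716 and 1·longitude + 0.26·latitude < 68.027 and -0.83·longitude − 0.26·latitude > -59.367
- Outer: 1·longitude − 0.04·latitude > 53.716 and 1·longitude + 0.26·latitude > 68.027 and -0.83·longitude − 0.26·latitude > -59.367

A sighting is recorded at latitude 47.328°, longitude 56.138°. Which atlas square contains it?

1·56.138 − 0.04·47.328 = 54.245, which is > 53.716
1·56.138 + 0.26·47.328 = 68.443, which is > 68.027
-0.83·56.138 − 0.26·47.328 = -58.900, which is > -59.367
This sign pattern matches Outer.

Outer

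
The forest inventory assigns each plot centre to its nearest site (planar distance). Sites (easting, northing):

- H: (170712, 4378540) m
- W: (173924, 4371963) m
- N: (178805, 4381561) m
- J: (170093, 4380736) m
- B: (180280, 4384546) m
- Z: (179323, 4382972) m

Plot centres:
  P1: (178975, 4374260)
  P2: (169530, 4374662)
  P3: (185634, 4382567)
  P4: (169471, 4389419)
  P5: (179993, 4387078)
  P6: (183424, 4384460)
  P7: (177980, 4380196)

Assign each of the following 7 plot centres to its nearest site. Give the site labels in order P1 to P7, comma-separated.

W, H, B, J, B, B, N

P1 → W (d²=30788810.00)
P2 → H (d²=16436008.00)
P3 → B (d²=32581757.00)
P4 → J (d²=75781373.00)
P5 → B (d²=6493393.00)
P6 → B (d²=9892132.00)
P7 → N (d²=2543850.00)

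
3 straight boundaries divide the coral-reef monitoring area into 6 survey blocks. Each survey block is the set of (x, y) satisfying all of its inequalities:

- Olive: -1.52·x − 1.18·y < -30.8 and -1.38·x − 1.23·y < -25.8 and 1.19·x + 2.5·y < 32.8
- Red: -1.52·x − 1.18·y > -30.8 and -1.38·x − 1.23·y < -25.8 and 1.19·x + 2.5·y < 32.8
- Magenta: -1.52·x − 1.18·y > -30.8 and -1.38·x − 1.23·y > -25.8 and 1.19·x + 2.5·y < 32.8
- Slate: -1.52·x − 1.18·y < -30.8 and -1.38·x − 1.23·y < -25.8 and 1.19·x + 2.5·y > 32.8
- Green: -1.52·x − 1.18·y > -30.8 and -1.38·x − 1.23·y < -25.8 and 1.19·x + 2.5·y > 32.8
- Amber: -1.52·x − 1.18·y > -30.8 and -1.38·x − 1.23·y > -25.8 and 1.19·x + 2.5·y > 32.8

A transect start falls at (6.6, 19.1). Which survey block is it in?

-1.52·6.6 − 1.18·19.1 = -32.570, which is < -30.8
-1.38·6.6 − 1.23·19.1 = -32.601, which is < -25.8
1.19·6.6 + 2.5·19.1 = 55.604, which is > 32.8
This sign pattern matches Slate.

Slate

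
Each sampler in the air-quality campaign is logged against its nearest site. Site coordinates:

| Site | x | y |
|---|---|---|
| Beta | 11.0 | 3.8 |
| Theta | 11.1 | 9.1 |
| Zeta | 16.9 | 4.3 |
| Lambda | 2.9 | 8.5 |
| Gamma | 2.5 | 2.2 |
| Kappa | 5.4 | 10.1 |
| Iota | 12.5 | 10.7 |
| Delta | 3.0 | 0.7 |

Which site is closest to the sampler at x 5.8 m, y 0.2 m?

Squared distances to each site:
Beta: 40.000; Theta: 107.300; Zeta: 140.020; Lambda: 77.300; Gamma: 14.890; Kappa: 98.170; Iota: 155.140; Delta: 8.090.
Minimum at Delta.

Delta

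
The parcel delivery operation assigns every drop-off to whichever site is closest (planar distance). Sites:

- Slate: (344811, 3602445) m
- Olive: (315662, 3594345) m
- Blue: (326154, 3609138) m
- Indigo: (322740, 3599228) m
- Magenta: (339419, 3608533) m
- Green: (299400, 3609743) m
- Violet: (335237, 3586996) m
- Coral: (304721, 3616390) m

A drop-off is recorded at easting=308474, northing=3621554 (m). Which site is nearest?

Squared distances to each site:
Slate: 1685531450.000; Olive: 791997025.000; Blue: 466739456.000; Indigo: 701969032.000; Magenta: 1127139466.000; Green: 221837197.000; Violet: 1910513533.000; Coral: 40751905.000.
Minimum at Coral.

Coral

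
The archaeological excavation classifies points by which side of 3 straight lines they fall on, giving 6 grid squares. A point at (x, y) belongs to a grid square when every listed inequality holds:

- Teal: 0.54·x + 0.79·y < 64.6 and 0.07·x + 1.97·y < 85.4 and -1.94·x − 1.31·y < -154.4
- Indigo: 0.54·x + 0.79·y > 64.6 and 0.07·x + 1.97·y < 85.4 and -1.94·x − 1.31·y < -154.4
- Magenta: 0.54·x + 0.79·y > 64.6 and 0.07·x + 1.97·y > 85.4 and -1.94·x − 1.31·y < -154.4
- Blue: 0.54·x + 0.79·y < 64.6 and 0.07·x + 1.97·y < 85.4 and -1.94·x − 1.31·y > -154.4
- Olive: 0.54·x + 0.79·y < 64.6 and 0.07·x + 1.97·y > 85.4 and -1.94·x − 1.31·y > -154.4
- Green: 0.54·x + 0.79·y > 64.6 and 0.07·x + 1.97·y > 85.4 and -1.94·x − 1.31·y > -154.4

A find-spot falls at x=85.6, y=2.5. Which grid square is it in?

Teal

0.54·85.6 + 0.79·2.5 = 48.199, which is < 64.6
0.07·85.6 + 1.97·2.5 = 10.917, which is < 85.4
-1.94·85.6 − 1.31·2.5 = -169.339, which is < -154.4
This sign pattern matches Teal.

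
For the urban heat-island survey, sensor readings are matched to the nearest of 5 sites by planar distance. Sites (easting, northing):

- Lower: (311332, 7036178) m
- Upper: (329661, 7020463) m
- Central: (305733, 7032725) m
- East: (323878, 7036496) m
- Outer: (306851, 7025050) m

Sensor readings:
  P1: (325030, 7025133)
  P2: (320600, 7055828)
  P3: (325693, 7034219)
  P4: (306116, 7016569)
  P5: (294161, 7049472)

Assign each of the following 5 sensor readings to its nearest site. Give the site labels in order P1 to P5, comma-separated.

Upper, East, East, Outer, Central

P1 → Upper (d²=43255061.00)
P2 → East (d²=384471508.00)
P3 → East (d²=8478954.00)
P4 → Outer (d²=72467586.00)
P5 → Central (d²=414373193.00)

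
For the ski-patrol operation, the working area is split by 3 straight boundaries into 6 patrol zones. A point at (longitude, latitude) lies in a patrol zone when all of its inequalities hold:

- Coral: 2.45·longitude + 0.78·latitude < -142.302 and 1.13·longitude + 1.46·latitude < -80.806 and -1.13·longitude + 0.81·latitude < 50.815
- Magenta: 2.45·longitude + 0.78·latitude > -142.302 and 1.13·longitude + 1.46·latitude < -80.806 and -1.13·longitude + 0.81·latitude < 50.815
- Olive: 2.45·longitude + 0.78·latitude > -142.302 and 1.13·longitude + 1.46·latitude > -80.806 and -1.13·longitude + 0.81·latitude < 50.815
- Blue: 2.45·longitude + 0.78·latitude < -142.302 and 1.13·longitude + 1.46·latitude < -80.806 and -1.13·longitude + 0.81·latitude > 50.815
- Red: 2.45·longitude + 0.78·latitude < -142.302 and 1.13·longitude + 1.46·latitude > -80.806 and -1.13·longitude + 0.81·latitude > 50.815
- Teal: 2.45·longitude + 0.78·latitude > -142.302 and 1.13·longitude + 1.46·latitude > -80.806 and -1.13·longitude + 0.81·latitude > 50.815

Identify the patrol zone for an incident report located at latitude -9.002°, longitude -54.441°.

2.45·-54.441 + 0.78·-9.002 = -140.402, which is > -142.302
1.13·-54.441 + 1.46·-9.002 = -74.661, which is > -80.806
-1.13·-54.441 + 0.81·-9.002 = 54.227, which is > 50.815
This sign pattern matches Teal.

Teal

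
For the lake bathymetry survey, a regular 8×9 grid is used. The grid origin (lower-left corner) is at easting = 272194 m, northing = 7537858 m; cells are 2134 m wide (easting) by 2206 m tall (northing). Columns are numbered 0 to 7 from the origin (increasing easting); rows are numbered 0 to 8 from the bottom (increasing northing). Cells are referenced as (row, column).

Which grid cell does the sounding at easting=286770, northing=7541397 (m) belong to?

(1, 6)

Column index: ⌊(286770 − 272194) / 2134⌋ = ⌊6.830⌋ = 6
Row offset from origin: ⌊(7541397 − 7537858) / 2206⌋ = ⌊1.604⌋ = 1 → row 1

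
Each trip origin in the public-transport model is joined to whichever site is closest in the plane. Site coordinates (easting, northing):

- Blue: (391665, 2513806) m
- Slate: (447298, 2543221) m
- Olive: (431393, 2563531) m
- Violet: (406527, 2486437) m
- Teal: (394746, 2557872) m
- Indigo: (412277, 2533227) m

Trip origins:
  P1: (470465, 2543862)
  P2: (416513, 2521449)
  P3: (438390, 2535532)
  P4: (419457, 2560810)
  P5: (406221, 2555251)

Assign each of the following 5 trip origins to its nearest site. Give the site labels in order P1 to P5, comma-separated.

P1 → Slate (d²=537120770.00)
P2 → Indigo (d²=156664980.00)
P3 → Slate (d²=138473185.00)
P4 → Olive (d²=149871937.00)
P5 → Teal (d²=138545266.00)

Slate, Indigo, Slate, Olive, Teal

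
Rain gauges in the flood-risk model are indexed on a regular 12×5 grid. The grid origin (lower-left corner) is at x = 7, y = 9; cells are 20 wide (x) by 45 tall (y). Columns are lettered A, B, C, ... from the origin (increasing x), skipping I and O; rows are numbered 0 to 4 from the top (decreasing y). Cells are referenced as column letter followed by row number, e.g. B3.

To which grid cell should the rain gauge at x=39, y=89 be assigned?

Column index: ⌊(39 − 7) / 20⌋ = ⌊1.600⌋ = 1 → column B
Row offset from origin: ⌊(89 − 9) / 45⌋ = ⌊1.778⌋ = 1 → row 3 (counted from top)

B3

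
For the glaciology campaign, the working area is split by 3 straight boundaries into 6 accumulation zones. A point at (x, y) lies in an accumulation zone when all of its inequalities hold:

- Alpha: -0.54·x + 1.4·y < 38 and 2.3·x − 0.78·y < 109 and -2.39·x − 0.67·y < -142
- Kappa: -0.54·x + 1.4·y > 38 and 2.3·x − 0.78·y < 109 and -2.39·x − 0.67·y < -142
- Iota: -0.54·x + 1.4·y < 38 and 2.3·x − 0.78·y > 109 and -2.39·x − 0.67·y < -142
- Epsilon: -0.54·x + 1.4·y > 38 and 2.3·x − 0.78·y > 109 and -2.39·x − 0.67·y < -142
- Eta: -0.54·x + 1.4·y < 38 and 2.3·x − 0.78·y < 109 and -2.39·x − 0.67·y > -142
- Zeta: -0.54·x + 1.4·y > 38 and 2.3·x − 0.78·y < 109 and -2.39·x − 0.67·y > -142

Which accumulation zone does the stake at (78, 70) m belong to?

Epsilon

-0.54·78 + 1.4·70 = 55.880, which is > 38
2.3·78 − 0.78·70 = 124.800, which is > 109
-2.39·78 − 0.67·70 = -233.320, which is < -142
This sign pattern matches Epsilon.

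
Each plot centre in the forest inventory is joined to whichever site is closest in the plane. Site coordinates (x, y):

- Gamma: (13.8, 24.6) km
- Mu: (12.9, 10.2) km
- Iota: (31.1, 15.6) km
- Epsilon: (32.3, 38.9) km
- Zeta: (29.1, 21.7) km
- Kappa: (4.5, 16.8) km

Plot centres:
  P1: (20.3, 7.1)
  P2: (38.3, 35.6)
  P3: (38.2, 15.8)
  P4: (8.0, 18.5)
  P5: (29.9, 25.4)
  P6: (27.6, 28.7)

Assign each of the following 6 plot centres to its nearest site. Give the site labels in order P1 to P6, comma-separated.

P1 → Mu (d²=64.37)
P2 → Epsilon (d²=46.89)
P3 → Iota (d²=50.45)
P4 → Kappa (d²=15.14)
P5 → Zeta (d²=14.33)
P6 → Zeta (d²=51.25)

Mu, Epsilon, Iota, Kappa, Zeta, Zeta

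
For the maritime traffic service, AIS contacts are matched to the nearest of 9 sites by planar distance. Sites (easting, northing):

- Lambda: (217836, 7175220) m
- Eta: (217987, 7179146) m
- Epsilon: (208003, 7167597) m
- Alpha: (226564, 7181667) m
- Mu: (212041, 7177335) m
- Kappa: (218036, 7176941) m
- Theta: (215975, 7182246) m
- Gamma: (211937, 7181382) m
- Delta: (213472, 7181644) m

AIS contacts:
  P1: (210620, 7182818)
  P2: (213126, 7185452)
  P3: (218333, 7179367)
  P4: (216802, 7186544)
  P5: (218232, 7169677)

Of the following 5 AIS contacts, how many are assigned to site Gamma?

P1 → Gamma
P2 → Delta
P3 → Eta
P4 → Theta
P5 → Lambda
1 of the 5 goes to Gamma.

1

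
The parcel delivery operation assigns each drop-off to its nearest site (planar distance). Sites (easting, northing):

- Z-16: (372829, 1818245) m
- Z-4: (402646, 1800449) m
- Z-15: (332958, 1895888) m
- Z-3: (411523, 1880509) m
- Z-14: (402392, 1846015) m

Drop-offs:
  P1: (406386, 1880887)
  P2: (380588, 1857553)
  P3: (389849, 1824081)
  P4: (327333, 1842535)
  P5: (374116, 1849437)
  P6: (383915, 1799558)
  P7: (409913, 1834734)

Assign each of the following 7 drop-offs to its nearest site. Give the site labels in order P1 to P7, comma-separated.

P1 → Z-3 (d²=26531653.00)
P2 → Z-14 (d²=608539860.00)
P3 → Z-16 (d²=323739296.00)
P4 → Z-16 (d²=2659890116.00)
P5 → Z-14 (d²=811242260.00)
P6 → Z-4 (d²=351644242.00)
P7 → Z-14 (d²=183826402.00)

Z-3, Z-14, Z-16, Z-16, Z-14, Z-4, Z-14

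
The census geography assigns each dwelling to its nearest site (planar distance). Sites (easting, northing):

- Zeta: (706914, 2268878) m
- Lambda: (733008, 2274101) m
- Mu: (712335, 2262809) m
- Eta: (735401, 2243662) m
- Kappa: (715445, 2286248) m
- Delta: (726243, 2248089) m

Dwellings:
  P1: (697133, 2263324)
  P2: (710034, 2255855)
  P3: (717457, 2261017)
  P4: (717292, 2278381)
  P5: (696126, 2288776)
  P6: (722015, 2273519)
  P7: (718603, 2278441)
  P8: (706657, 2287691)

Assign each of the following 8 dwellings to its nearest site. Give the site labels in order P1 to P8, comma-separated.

Zeta, Mu, Mu, Kappa, Kappa, Lambda, Kappa, Kappa

P1 → Zeta (d²=126514877.00)
P2 → Mu (d²=53652717.00)
P3 → Mu (d²=29446148.00)
P4 → Kappa (d²=65301098.00)
P5 → Kappa (d²=379614545.00)
P6 → Lambda (d²=121184773.00)
P7 → Kappa (d²=70922213.00)
P8 → Kappa (d²=79311193.00)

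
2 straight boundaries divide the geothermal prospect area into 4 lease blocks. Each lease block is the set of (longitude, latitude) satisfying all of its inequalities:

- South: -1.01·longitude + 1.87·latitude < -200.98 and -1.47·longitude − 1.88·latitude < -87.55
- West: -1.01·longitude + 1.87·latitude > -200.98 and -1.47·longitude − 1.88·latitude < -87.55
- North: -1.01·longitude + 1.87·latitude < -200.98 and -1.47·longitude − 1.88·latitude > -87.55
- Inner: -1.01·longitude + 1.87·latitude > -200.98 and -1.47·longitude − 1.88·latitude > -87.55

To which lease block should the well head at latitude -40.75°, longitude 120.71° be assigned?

West

-1.01·120.71 + 1.87·-40.75 = -198.120, which is > -200.98
-1.47·120.71 − 1.88·-40.75 = -100.834, which is < -87.55
This sign pattern matches West.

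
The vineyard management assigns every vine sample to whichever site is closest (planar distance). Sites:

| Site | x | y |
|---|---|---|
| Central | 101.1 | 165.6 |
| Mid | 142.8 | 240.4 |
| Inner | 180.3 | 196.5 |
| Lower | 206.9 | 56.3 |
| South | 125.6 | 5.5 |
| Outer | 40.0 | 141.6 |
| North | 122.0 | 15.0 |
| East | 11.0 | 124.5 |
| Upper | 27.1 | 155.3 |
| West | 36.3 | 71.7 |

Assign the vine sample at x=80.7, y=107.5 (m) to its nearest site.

Outer

Squared distances to each site:
Central: 3791.770; Mid: 21518.820; Inner: 17841.160; Lower: 18547.880; South: 12420.010; Outer: 2819.300; North: 10261.940; East: 5147.090; Upper: 5157.800; West: 3253.000.
Minimum at Outer.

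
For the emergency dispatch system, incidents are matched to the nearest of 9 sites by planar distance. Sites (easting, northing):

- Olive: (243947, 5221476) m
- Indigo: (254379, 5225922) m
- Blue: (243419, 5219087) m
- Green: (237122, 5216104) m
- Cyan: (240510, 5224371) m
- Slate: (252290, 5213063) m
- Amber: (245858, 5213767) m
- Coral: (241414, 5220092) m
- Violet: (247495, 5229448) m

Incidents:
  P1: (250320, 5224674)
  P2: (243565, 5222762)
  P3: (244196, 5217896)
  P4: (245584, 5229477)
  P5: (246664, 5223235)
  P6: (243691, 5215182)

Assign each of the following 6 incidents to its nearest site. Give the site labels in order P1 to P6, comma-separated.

P1 → Indigo (d²=18032985.00)
P2 → Olive (d²=1799720.00)
P3 → Blue (d²=2022210.00)
P4 → Violet (d²=3652762.00)
P5 → Olive (d²=10476170.00)
P6 → Amber (d²=6698114.00)

Indigo, Olive, Blue, Violet, Olive, Amber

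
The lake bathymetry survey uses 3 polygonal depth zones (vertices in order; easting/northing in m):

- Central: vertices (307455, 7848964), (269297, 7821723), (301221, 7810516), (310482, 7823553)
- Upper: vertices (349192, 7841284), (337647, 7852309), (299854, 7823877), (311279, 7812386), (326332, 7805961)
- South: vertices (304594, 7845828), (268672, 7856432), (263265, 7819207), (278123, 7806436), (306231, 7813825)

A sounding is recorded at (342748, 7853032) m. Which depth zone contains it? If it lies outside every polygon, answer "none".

none

Cast a ray rightward from (342748, 7853032). For each polygon, the edges (by vertex number in listed order) whose endpoints lie on opposite sides of northing = 7853032, where each meets that height, and whether that is right or left of the point:
Central: no edge straddles that height → 0 crossings.
Upper: no edge straddles that height → 0 crossings.
South: 1–2 at easting≈280189.8 (left), 2–3 at easting≈268178.1 (left) → 0 crossings.
All counts are even, so the point lies outside every listed polygon.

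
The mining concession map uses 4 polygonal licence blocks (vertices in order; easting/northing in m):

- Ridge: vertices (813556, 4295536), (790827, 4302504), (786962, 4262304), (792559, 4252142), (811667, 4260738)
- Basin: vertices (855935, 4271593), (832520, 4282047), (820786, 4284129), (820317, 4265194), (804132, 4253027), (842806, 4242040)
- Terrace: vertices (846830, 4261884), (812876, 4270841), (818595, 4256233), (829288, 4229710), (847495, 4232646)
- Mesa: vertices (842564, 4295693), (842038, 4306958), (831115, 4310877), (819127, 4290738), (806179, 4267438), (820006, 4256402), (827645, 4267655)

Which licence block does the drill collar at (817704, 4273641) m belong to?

Cast a ray rightward from (817704, 4273641). For each polygon, the edges (by vertex number in listed order) whose endpoints lie on opposite sides of northing = 4273641, where each meets that height, and whether that is right or left of the point:
Ridge: 2–3 at easting≈788052.0 (left), 5–1 at easting≈812367.4 (left) → 0 crossings.
Basin: 1–2 at easting≈851347.9 (right), 3–4 at easting≈820526.2 (right) → 2 crossings.
Terrace: no edge straddles that height → 0 crossings.
Mesa: 4–5 at easting≈809626.1 (left), 7–1 at easting≈830830.1 (right) → 1 crossing.
Only Mesa has an odd count, so the point is inside Mesa.

Mesa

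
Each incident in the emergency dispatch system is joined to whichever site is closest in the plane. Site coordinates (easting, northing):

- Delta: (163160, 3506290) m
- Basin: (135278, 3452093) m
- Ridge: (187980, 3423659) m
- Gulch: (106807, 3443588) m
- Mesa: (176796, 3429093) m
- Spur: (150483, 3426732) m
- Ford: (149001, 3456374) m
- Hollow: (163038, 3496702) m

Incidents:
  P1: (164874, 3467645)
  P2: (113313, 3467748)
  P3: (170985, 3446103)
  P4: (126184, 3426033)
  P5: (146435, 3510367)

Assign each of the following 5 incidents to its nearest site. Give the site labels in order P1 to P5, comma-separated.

P1 → Ford (d²=378987570.00)
P2 → Gulch (d²=626033636.00)
P3 → Mesa (d²=323107821.00)
P4 → Spur (d²=590930002.00)
P5 → Delta (d²=296347554.00)

Ford, Gulch, Mesa, Spur, Delta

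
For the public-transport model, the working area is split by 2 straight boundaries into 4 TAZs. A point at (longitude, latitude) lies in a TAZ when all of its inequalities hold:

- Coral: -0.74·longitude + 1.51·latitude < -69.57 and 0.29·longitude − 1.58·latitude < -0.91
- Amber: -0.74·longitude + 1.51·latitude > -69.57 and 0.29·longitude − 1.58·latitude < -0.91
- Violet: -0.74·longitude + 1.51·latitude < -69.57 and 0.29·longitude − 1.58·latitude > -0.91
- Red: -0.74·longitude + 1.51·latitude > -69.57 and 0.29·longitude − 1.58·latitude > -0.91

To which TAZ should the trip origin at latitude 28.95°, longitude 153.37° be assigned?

Coral

-0.74·153.37 + 1.51·28.95 = -69.779, which is < -69.57
0.29·153.37 − 1.58·28.95 = -1.264, which is < -0.91
This sign pattern matches Coral.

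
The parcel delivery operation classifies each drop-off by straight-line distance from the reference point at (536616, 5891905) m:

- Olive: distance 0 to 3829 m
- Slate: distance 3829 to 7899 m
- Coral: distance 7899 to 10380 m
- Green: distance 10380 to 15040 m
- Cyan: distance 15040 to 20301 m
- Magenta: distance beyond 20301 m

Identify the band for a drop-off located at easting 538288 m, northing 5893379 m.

Olive

Distance = √((538288−536616)² + (5893379−5891905)²) = √(2795584.000 + 2172676.000) = 2228.959 m.
0 ≤ 2228.959 < 3829 → Olive.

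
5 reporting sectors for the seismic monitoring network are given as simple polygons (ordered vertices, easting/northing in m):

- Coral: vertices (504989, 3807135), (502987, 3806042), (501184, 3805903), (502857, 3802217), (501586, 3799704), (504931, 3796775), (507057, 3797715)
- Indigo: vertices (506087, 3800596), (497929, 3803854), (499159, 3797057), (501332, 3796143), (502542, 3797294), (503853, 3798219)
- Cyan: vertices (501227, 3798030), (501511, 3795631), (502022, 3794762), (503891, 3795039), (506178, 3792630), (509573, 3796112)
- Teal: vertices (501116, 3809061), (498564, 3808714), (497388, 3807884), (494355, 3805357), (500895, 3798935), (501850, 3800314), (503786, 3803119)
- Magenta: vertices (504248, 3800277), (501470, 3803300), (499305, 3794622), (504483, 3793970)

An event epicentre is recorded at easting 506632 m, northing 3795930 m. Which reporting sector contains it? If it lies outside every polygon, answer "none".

Cast a ray rightward from (506632, 3795930). For each polygon, the edges (by vertex number in listed order) whose endpoints lie on opposite sides of northing = 3795930, where each meets that height, and whether that is right or left of the point:
Coral: no edge straddles that height → 0 crossings.
Indigo: no edge straddles that height → 0 crossings.
Cyan: 1–2 at easting≈501475.6 (left), 5–6 at easting≈509395.5 (right) → 1 crossing.
Teal: no edge straddles that height → 0 crossings.
Magenta: 2–3 at easting≈499631.3 (left), 4–1 at easting≈504410.0 (left) → 0 crossings.
Only Cyan has an odd count, so the point is inside Cyan.

Cyan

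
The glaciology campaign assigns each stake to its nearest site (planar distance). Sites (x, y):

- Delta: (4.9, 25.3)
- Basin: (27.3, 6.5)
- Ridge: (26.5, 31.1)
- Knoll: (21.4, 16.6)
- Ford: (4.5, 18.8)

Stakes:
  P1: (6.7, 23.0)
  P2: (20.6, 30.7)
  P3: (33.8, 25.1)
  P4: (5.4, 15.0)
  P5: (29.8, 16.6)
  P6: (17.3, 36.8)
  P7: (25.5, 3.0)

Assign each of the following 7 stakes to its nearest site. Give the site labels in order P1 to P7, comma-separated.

P1 → Delta (d²=8.53)
P2 → Ridge (d²=34.97)
P3 → Ridge (d²=89.29)
P4 → Ford (d²=15.25)
P5 → Knoll (d²=70.56)
P6 → Ridge (d²=117.13)
P7 → Basin (d²=15.49)

Delta, Ridge, Ridge, Ford, Knoll, Ridge, Basin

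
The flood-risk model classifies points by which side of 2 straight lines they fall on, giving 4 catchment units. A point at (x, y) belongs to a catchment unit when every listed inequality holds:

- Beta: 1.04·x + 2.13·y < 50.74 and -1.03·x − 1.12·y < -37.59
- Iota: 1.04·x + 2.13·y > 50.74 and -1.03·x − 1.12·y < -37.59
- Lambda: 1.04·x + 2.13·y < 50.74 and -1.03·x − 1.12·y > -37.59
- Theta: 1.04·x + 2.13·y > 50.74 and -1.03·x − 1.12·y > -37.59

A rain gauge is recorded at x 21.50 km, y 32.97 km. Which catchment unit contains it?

1.04·21.50 + 2.13·32.97 = 92.586, which is > 50.74
-1.03·21.50 − 1.12·32.97 = -59.071, which is < -37.59
This sign pattern matches Iota.

Iota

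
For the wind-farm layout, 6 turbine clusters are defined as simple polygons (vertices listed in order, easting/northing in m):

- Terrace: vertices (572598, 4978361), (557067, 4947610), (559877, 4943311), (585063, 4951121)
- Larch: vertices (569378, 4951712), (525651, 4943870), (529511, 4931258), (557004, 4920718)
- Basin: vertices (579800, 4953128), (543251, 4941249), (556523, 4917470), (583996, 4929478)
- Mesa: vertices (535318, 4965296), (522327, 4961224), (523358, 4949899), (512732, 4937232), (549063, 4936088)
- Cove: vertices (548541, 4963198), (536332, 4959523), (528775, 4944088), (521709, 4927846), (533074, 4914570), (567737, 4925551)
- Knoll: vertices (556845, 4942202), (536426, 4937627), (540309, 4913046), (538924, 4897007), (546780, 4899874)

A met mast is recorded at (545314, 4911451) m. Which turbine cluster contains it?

Knoll

Cast a ray rightward from (545314, 4911451). For each polygon, the edges (by vertex number in listed order) whose endpoints lie on opposite sides of northing = 4911451, where each meets that height, and whether that is right or left of the point:
Terrace: no edge straddles that height → 0 crossings.
Larch: no edge straddles that height → 0 crossings.
Basin: no edge straddles that height → 0 crossings.
Mesa: no edge straddles that height → 0 crossings.
Cove: no edge straddles that height → 0 crossings.
Knoll: 3–4 at easting≈540171.3 (left), 5–1 at easting≈549532.8 (right) → 1 crossing.
Only Knoll has an odd count, so the point is inside Knoll.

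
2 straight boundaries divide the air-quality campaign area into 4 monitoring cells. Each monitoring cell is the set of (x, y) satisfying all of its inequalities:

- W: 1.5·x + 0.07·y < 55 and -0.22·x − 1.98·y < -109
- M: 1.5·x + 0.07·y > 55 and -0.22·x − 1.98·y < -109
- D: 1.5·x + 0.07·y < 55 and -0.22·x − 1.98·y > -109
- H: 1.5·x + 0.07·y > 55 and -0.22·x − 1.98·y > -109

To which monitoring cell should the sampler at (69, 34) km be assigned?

H

1.5·69 + 0.07·34 = 105.880, which is > 55
-0.22·69 − 1.98·34 = -82.500, which is > -109
This sign pattern matches H.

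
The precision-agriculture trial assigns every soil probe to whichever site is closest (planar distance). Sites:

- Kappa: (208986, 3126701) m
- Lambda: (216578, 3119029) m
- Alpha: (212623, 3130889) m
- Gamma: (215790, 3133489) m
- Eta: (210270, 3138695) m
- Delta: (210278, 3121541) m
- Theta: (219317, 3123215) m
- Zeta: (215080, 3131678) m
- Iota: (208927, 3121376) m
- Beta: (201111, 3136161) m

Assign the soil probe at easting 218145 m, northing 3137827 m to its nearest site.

Gamma

Squared distances to each site:
Kappa: 207675157.000; Lambda: 355820293.000; Alpha: 78628328.000; Gamma: 24364269.000; Eta: 62769049.000; Delta: 327123485.000; Theta: 214884128.000; Zeta: 47204426.000; Iota: 355606925.000; Beta: 292932712.000.
Minimum at Gamma.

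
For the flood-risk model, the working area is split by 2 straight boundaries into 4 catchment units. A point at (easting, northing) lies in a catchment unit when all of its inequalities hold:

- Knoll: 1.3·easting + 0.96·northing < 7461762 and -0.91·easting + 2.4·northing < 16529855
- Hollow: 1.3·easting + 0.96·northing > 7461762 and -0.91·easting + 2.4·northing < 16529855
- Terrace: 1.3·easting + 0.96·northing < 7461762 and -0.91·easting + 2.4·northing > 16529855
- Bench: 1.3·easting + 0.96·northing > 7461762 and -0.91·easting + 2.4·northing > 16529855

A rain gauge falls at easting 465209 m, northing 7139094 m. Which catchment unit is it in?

1.3·465209 + 0.96·7139094 = 7458301.940, which is < 7461762
-0.91·465209 + 2.4·7139094 = 16710485.410, which is > 16529855
This sign pattern matches Terrace.

Terrace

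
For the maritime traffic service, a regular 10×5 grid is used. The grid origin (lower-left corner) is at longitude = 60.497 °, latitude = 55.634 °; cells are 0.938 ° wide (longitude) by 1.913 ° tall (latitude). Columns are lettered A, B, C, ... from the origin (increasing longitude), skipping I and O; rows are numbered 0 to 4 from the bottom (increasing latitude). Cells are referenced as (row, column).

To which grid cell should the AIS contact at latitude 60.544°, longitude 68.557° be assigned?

Column index: ⌊(68.557 − 60.497) / 0.938⌋ = ⌊8.593⌋ = 8 → column J
Row offset from origin: ⌊(60.544 − 55.634) / 1.913⌋ = ⌊2.567⌋ = 2 → row 2

(2, J)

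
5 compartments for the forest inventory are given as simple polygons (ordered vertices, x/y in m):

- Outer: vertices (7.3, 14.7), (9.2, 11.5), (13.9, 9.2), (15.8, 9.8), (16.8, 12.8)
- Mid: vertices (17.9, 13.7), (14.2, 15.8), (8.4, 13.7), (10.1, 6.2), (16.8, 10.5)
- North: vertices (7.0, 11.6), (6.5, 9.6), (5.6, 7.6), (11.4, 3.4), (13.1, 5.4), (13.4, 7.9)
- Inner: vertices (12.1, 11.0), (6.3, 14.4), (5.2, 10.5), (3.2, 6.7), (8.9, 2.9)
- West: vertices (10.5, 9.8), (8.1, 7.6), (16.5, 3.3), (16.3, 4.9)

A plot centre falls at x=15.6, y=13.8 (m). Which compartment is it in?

Mid

Cast a ray rightward from (15.6, 13.8). For each polygon, the edges (by vertex number in listed order) whose endpoints lie on opposite sides of y = 13.8, where each meets that height, and whether that is right or left of the point:
Outer: 1–2 at x≈7.83 (left), 5–1 at x≈11.80 (left) → 0 crossings.
Mid: 1–2 at x≈17.72 (right), 2–3 at x≈8.68 (left) → 1 crossing.
North: no edge straddles that height → 0 crossings.
Inner: 1–2 at x≈7.32 (left), 2–3 at x≈6.13 (left) → 0 crossings.
West: no edge straddles that height → 0 crossings.
Only Mid has an odd count, so the point is inside Mid.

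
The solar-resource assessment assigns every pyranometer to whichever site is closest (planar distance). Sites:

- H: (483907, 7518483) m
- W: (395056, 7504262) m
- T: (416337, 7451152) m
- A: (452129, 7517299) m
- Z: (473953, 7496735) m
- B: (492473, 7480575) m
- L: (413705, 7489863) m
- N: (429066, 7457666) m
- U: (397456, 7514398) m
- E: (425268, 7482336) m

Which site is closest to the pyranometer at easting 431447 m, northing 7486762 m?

Squared distances to each site:
H: 3758273441.000; W: 1630554881.000; T: 1496384200.000; A: 1360253493.000; Z: 1906220765.000; B: 3762451645.000; L: 324394765.000; N: 852246377.000; U: 1919136577.000; E: 57769517.000.
Minimum at E.

E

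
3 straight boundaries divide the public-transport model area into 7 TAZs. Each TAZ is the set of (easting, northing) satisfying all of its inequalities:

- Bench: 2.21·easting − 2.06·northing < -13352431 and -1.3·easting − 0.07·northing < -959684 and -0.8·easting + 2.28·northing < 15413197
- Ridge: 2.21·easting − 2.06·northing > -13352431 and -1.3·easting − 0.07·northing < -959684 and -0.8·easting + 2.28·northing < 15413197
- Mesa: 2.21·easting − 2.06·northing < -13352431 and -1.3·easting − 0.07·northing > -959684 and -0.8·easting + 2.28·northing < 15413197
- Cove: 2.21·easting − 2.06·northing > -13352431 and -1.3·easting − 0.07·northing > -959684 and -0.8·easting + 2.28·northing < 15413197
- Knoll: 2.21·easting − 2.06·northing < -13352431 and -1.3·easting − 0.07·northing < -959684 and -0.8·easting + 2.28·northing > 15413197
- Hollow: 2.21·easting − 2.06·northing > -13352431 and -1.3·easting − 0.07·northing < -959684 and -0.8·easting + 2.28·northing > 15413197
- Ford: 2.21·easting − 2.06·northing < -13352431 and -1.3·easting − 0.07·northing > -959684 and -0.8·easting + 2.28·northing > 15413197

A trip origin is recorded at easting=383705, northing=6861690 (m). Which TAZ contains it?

2.21·383705 − 2.06·6861690 = -13287093.350, which is > -13352431
-1.3·383705 − 0.07·6861690 = -979134.800, which is < -959684
-0.8·383705 + 2.28·6861690 = 15337689.200, which is < 15413197
This sign pattern matches Ridge.

Ridge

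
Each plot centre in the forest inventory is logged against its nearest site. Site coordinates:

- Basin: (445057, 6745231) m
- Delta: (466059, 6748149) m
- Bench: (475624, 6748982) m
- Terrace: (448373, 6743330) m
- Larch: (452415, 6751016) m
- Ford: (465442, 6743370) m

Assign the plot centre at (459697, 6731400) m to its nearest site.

Squared distances to each site:
Basin: 405626161.000; Delta: 321004045.000; Bench: 562796053.000; Terrace: 270557876.000; Larch: 437814980.000; Ford: 176285925.000.
Minimum at Ford.

Ford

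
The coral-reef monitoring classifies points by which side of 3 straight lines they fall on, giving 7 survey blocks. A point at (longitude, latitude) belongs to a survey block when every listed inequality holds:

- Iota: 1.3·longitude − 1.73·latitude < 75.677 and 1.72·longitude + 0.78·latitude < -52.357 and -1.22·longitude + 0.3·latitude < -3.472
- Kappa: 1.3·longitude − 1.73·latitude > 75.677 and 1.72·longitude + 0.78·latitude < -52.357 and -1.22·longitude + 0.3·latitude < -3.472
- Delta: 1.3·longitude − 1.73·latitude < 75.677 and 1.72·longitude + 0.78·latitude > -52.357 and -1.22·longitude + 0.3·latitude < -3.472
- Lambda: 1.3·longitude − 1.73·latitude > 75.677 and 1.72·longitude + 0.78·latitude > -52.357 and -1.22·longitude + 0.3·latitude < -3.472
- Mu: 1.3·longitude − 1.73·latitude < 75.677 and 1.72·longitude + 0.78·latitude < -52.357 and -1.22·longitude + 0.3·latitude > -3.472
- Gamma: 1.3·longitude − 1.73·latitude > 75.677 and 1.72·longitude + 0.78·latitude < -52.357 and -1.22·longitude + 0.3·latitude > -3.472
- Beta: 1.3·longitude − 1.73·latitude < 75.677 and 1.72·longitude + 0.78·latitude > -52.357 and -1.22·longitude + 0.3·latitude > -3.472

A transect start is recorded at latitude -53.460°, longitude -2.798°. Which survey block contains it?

Lambda

1.3·-2.798 − 1.73·-53.460 = 88.848, which is > 75.677
1.72·-2.798 + 0.78·-53.460 = -46.511, which is > -52.357
-1.22·-2.798 + 0.3·-53.460 = -12.624, which is < -3.472
This sign pattern matches Lambda.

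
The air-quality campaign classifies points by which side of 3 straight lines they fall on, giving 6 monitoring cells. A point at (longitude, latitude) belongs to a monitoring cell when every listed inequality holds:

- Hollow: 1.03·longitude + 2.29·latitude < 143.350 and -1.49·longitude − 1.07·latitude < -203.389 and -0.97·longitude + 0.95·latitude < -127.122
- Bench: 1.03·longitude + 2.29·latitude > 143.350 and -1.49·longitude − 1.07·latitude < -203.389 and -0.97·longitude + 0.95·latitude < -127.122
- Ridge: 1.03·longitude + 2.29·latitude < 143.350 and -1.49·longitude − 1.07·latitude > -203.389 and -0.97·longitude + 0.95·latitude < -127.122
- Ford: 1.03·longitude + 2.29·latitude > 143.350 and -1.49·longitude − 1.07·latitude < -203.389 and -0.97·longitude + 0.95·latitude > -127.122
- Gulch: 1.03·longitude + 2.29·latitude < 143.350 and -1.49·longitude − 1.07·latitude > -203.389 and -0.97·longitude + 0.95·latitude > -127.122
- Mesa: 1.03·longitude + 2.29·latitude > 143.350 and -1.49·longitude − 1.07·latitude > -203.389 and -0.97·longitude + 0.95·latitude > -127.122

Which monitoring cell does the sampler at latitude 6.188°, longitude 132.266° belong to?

1.03·132.266 + 2.29·6.188 = 150.405, which is > 143.350
-1.49·132.266 − 1.07·6.188 = -203.697, which is < -203.389
-0.97·132.266 + 0.95·6.188 = -122.419, which is > -127.122
This sign pattern matches Ford.

Ford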